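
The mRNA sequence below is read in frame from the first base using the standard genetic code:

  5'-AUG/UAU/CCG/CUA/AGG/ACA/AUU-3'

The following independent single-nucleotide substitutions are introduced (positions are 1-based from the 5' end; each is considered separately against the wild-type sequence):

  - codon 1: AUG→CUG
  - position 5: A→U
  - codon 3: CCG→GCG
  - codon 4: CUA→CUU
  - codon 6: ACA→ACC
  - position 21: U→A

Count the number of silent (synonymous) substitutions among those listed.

3

Codon 1: AUG (Met) → CUG (Leu) — missense.
Codon 2: UAU (Tyr) → UUU (Phe) — missense.
Codon 3: CCG (Pro) → GCG (Ala) — missense.
Codon 4: CUA (Leu) → CUU (Leu) — synonymous.
Codon 6: ACA (Thr) → ACC (Thr) — synonymous.
Codon 7: AUU (Ile) → AUA (Ile) — synonymous.
Synonymous: 3 of 6.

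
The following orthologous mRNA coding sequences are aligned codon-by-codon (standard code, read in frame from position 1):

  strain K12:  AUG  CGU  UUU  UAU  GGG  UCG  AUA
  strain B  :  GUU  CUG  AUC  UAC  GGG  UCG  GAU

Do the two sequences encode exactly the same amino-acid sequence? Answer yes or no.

no

Codon 1: AUG Met / GUU Val — nonsynonymous.
Codon 2: CGU Arg / CUG Leu — nonsynonymous.
Codon 3: UUU Phe / AUC Ile — nonsynonymous.
Codon 4: UAU Tyr / UAC Tyr — synonymous.
Codon 5: GGG Gly / GGG Gly — identical.
Codon 6: UCG Ser / UCG Ser — identical.
Codon 7: AUA Ile / GAU Asp — nonsynonymous.
Nonsynonymous differences: 4 → different protein.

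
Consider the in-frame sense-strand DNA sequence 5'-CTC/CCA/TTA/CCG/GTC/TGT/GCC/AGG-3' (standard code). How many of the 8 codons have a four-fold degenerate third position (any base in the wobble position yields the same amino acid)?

Codon 1 CTC (Leu): third position 4-fold.
Codon 2 CCA (Pro): third position 4-fold.
Codon 3 TTA (Leu): third position 2-fold.
Codon 4 CCG (Pro): third position 4-fold.
Codon 5 GTC (Val): third position 4-fold.
Codon 6 TGT (Cys): third position 2-fold.
Codon 7 GCC (Ala): third position 4-fold.
Codon 8 AGG (Arg): third position 2-fold.
Four-fold degenerate third positions: 5.

5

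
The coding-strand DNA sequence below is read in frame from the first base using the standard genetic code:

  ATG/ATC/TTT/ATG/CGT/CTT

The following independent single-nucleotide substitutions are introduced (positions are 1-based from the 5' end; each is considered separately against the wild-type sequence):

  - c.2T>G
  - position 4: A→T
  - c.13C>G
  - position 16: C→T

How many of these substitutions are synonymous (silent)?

Codon 1: ATG (Met) → AGG (Arg) — missense.
Codon 2: ATC (Ile) → TTC (Phe) — missense.
Codon 5: CGT (Arg) → GGT (Gly) — missense.
Codon 6: CTT (Leu) → TTT (Phe) — missense.
Synonymous: 0 of 4.

0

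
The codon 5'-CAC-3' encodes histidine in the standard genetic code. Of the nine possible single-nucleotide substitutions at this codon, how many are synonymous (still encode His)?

Position 1: none → 0 synonymous.
Position 2: none → 0 synonymous.
Position 3: CAU → 1 synonymous.
Total: 0 + 0 + 1 = 1.

1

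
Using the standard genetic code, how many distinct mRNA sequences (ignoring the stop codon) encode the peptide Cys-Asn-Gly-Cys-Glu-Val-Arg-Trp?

1536

Cys: 2 codons.
Asn: 2 codons.
Gly: 4 codons.
Cys: 2 codons.
Glu: 2 codons.
Val: 4 codons.
Arg: 6 codons.
Trp: 1 codon.
2 × 2 × 4 × 2 × 2 × 4 × 6 × 1 = 1536.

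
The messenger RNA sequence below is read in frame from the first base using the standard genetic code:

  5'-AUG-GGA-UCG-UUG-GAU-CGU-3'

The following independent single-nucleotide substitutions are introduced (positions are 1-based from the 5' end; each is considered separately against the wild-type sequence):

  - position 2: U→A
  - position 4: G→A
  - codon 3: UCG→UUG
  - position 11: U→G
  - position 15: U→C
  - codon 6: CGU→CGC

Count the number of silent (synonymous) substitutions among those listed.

2

Codon 1: AUG (Met) → AAG (Lys) — missense.
Codon 2: GGA (Gly) → AGA (Arg) — missense.
Codon 3: UCG (Ser) → UUG (Leu) — missense.
Codon 4: UUG (Leu) → UGG (Trp) — missense.
Codon 5: GAU (Asp) → GAC (Asp) — synonymous.
Codon 6: CGU (Arg) → CGC (Arg) — synonymous.
Synonymous: 2 of 6.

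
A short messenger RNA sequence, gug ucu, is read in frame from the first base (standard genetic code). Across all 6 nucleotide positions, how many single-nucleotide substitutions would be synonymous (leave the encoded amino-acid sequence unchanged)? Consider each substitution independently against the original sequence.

Codon 1 (GUG, Val): 3 synonymous substitutions.
Codon 2 (UCU, Ser): 3 synonymous substitutions.
Total: 3 + 3 = 6.

6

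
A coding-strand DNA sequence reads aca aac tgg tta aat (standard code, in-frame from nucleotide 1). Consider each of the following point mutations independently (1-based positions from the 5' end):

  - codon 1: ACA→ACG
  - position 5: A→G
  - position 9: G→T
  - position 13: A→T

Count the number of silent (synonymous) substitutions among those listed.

1

Codon 1: ACA (Thr) → ACG (Thr) — synonymous.
Codon 2: AAC (Asn) → AGC (Ser) — missense.
Codon 3: TGG (Trp) → TGT (Cys) — missense.
Codon 5: AAT (Asn) → TAT (Tyr) — missense.
Synonymous: 1 of 4.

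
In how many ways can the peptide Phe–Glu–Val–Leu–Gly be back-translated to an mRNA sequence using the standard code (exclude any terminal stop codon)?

Phe: 2 codons.
Glu: 2 codons.
Val: 4 codons.
Leu: 6 codons.
Gly: 4 codons.
2 × 2 × 4 × 6 × 4 = 384.

384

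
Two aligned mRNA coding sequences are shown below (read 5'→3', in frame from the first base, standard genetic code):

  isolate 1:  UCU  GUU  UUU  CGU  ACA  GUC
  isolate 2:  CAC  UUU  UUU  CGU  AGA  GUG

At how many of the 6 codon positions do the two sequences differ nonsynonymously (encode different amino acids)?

3

Codon 1: UCU Ser / CAC His — nonsynonymous.
Codon 2: GUU Val / UUU Phe — nonsynonymous.
Codon 3: UUU Phe / UUU Phe — identical.
Codon 4: CGU Arg / CGU Arg — identical.
Codon 5: ACA Thr / AGA Arg — nonsynonymous.
Codon 6: GUC Val / GUG Val — synonymous.
Nonsynonymous differences: 3.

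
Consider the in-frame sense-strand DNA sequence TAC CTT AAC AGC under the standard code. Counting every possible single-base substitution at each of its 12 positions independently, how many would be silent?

Codon 1 (TAC, Tyr): 1 synonymous substitution.
Codon 2 (CTT, Leu): 3 synonymous substitutions.
Codon 3 (AAC, Asn): 1 synonymous substitution.
Codon 4 (AGC, Ser): 1 synonymous substitution.
Total: 1 + 3 + 1 + 1 = 6.

6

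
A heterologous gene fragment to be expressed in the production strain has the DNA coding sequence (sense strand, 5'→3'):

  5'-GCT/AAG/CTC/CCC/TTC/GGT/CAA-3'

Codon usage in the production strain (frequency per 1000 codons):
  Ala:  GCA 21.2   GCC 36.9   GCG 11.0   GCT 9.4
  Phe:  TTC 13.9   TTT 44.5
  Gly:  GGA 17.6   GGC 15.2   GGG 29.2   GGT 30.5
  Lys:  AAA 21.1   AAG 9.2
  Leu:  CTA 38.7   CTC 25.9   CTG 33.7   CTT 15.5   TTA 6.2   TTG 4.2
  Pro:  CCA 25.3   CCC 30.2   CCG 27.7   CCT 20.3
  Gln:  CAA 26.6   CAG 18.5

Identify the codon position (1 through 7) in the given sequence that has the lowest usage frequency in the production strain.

Codon 1 GCT (Ala): 9.4 per 1000.
Codon 2 AAG (Lys): 9.2 per 1000.
Codon 3 CTC (Leu): 25.9 per 1000.
Codon 4 CCC (Pro): 30.2 per 1000.
Codon 5 TTC (Phe): 13.9 per 1000.
Codon 6 GGT (Gly): 30.5 per 1000.
Codon 7 CAA (Gln): 26.6 per 1000.
Lowest frequency is 9.2 at codon 2.

2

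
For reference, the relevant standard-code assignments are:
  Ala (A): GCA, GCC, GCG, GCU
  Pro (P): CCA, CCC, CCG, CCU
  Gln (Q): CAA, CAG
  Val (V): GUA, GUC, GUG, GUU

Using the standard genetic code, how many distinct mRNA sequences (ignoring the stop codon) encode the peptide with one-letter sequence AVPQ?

Ala: 4 codons.
Val: 4 codons.
Pro: 4 codons.
Gln: 2 codons.
4 × 4 × 4 × 2 = 128.

128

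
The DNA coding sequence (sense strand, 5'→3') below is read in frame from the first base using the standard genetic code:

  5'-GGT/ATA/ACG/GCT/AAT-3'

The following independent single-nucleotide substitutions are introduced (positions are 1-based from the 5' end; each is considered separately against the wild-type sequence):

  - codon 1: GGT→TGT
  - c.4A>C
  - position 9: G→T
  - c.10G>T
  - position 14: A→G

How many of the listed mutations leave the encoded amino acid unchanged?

1

Codon 1: GGT (Gly) → TGT (Cys) — missense.
Codon 2: ATA (Ile) → CTA (Leu) — missense.
Codon 3: ACG (Thr) → ACT (Thr) — synonymous.
Codon 4: GCT (Ala) → TCT (Ser) — missense.
Codon 5: AAT (Asn) → AGT (Ser) — missense.
Synonymous: 1 of 5.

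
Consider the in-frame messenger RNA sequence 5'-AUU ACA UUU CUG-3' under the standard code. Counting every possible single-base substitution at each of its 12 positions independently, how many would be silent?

Codon 1 (AUU, Ile): 2 synonymous substitutions.
Codon 2 (ACA, Thr): 3 synonymous substitutions.
Codon 3 (UUU, Phe): 1 synonymous substitution.
Codon 4 (CUG, Leu): 4 synonymous substitutions.
Total: 2 + 3 + 1 + 4 = 10.

10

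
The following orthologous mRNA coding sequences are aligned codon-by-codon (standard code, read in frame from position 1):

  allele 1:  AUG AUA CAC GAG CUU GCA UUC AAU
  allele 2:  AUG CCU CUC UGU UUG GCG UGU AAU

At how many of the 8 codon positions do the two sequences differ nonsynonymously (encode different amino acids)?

Codon 1: AUG Met / AUG Met — identical.
Codon 2: AUA Ile / CCU Pro — nonsynonymous.
Codon 3: CAC His / CUC Leu — nonsynonymous.
Codon 4: GAG Glu / UGU Cys — nonsynonymous.
Codon 5: CUU Leu / UUG Leu — synonymous.
Codon 6: GCA Ala / GCG Ala — synonymous.
Codon 7: UUC Phe / UGU Cys — nonsynonymous.
Codon 8: AAU Asn / AAU Asn — identical.
Nonsynonymous differences: 4.

4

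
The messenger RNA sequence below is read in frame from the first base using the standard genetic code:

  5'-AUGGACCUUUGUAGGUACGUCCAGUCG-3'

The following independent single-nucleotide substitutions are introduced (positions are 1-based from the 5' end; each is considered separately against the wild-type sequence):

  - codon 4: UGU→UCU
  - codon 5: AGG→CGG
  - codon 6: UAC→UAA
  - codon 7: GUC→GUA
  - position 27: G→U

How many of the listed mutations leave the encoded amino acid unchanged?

Codon 4: UGU (Cys) → UCU (Ser) — missense.
Codon 5: AGG (Arg) → CGG (Arg) — synonymous.
Codon 6: UAC (Tyr) → UAA (Stop) — nonsense.
Codon 7: GUC (Val) → GUA (Val) — synonymous.
Codon 9: UCG (Ser) → UCU (Ser) — synonymous.
Synonymous: 3 of 5.

3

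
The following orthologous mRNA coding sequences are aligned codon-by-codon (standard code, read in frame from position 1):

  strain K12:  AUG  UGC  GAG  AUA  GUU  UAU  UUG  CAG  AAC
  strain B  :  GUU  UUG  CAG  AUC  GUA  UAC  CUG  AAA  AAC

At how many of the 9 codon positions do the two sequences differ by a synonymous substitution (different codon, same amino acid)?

Codon 1: AUG Met / GUU Val — nonsynonymous.
Codon 2: UGC Cys / UUG Leu — nonsynonymous.
Codon 3: GAG Glu / CAG Gln — nonsynonymous.
Codon 4: AUA Ile / AUC Ile — synonymous.
Codon 5: GUU Val / GUA Val — synonymous.
Codon 6: UAU Tyr / UAC Tyr — synonymous.
Codon 7: UUG Leu / CUG Leu — synonymous.
Codon 8: CAG Gln / AAA Lys — nonsynonymous.
Codon 9: AAC Asn / AAC Asn — identical.
Synonymous differences: 4.

4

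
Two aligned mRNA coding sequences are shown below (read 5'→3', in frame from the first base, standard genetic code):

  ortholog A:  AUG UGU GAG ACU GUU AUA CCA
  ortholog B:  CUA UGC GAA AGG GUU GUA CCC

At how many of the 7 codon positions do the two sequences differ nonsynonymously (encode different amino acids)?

Codon 1: AUG Met / CUA Leu — nonsynonymous.
Codon 2: UGU Cys / UGC Cys — synonymous.
Codon 3: GAG Glu / GAA Glu — synonymous.
Codon 4: ACU Thr / AGG Arg — nonsynonymous.
Codon 5: GUU Val / GUU Val — identical.
Codon 6: AUA Ile / GUA Val — nonsynonymous.
Codon 7: CCA Pro / CCC Pro — synonymous.
Nonsynonymous differences: 3.

3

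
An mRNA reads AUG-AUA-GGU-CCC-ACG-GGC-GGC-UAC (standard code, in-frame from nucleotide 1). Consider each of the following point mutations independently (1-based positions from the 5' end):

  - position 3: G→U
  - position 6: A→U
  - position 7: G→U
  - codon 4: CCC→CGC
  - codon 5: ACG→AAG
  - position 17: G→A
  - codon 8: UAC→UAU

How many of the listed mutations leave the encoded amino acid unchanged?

2

Codon 1: AUG (Met) → AUU (Ile) — missense.
Codon 2: AUA (Ile) → AUU (Ile) — synonymous.
Codon 3: GGU (Gly) → UGU (Cys) — missense.
Codon 4: CCC (Pro) → CGC (Arg) — missense.
Codon 5: ACG (Thr) → AAG (Lys) — missense.
Codon 6: GGC (Gly) → GAC (Asp) — missense.
Codon 8: UAC (Tyr) → UAU (Tyr) — synonymous.
Synonymous: 2 of 7.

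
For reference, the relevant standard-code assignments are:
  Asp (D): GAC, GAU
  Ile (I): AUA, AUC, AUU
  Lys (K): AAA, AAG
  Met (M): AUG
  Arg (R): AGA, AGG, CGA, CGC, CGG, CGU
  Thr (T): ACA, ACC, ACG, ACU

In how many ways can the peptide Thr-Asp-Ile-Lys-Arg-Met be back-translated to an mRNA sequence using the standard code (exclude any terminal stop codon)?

Thr: 4 codons.
Asp: 2 codons.
Ile: 3 codons.
Lys: 2 codons.
Arg: 6 codons.
Met: 1 codon.
4 × 2 × 3 × 2 × 6 × 1 = 288.

288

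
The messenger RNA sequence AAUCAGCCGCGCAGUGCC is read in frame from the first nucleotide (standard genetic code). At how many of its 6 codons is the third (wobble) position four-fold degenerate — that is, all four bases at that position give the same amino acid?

3

Codon 1 AAU (Asn): third position 2-fold.
Codon 2 CAG (Gln): third position 2-fold.
Codon 3 CCG (Pro): third position 4-fold.
Codon 4 CGC (Arg): third position 4-fold.
Codon 5 AGU (Ser): third position 2-fold.
Codon 6 GCC (Ala): third position 4-fold.
Four-fold degenerate third positions: 3.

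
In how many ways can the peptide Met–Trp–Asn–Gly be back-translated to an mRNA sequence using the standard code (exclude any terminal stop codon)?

Met: 1 codon.
Trp: 1 codon.
Asn: 2 codons.
Gly: 4 codons.
1 × 1 × 2 × 4 = 8.

8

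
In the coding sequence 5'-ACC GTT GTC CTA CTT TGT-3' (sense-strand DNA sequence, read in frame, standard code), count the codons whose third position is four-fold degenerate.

Codon 1 ACC (Thr): third position 4-fold.
Codon 2 GTT (Val): third position 4-fold.
Codon 3 GTC (Val): third position 4-fold.
Codon 4 CTA (Leu): third position 4-fold.
Codon 5 CTT (Leu): third position 4-fold.
Codon 6 TGT (Cys): third position 2-fold.
Four-fold degenerate third positions: 5.

5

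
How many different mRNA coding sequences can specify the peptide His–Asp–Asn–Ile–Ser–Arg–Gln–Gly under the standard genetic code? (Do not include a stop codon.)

6912

His: 2 codons.
Asp: 2 codons.
Asn: 2 codons.
Ile: 3 codons.
Ser: 6 codons.
Arg: 6 codons.
Gln: 2 codons.
Gly: 4 codons.
2 × 2 × 2 × 3 × 6 × 6 × 2 × 4 = 6912.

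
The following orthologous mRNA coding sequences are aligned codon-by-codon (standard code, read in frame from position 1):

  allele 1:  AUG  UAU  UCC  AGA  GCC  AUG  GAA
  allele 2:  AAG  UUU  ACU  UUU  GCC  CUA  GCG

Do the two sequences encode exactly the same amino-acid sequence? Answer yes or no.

Codon 1: AUG Met / AAG Lys — nonsynonymous.
Codon 2: UAU Tyr / UUU Phe — nonsynonymous.
Codon 3: UCC Ser / ACU Thr — nonsynonymous.
Codon 4: AGA Arg / UUU Phe — nonsynonymous.
Codon 5: GCC Ala / GCC Ala — identical.
Codon 6: AUG Met / CUA Leu — nonsynonymous.
Codon 7: GAA Glu / GCG Ala — nonsynonymous.
Nonsynonymous differences: 6 → different protein.

no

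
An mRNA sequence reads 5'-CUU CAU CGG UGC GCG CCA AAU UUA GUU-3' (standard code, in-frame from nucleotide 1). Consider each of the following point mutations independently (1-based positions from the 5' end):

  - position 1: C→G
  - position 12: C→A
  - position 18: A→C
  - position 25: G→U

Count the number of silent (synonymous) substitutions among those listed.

1

Codon 1: CUU (Leu) → GUU (Val) — missense.
Codon 4: UGC (Cys) → UGA (Stop) — nonsense.
Codon 6: CCA (Pro) → CCC (Pro) — synonymous.
Codon 9: GUU (Val) → UUU (Phe) — missense.
Synonymous: 1 of 4.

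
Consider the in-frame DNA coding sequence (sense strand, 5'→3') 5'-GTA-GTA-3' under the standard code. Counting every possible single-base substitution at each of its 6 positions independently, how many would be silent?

Codon 1 (GTA, Val): 3 synonymous substitutions.
Codon 2 (GTA, Val): 3 synonymous substitutions.
Total: 3 + 3 = 6.

6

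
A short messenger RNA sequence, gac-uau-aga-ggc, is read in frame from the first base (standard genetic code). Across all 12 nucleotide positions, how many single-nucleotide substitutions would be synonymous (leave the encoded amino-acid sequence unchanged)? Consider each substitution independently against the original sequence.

Codon 1 (GAC, Asp): 1 synonymous substitution.
Codon 2 (UAU, Tyr): 1 synonymous substitution.
Codon 3 (AGA, Arg): 2 synonymous substitutions.
Codon 4 (GGC, Gly): 3 synonymous substitutions.
Total: 1 + 1 + 2 + 3 = 7.

7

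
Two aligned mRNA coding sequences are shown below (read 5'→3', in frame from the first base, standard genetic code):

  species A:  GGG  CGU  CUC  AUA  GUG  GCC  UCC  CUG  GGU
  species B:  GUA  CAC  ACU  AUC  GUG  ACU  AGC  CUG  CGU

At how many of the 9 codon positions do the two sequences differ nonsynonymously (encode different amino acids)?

Codon 1: GGG Gly / GUA Val — nonsynonymous.
Codon 2: CGU Arg / CAC His — nonsynonymous.
Codon 3: CUC Leu / ACU Thr — nonsynonymous.
Codon 4: AUA Ile / AUC Ile — synonymous.
Codon 5: GUG Val / GUG Val — identical.
Codon 6: GCC Ala / ACU Thr — nonsynonymous.
Codon 7: UCC Ser / AGC Ser — synonymous.
Codon 8: CUG Leu / CUG Leu — identical.
Codon 9: GGU Gly / CGU Arg — nonsynonymous.
Nonsynonymous differences: 5.

5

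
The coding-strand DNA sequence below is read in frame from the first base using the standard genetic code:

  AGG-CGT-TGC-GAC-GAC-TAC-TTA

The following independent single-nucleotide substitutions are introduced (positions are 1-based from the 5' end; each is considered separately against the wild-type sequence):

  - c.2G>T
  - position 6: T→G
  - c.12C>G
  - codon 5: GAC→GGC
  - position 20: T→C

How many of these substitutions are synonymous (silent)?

1

Codon 1: AGG (Arg) → ATG (Met) — missense.
Codon 2: CGT (Arg) → CGG (Arg) — synonymous.
Codon 4: GAC (Asp) → GAG (Glu) — missense.
Codon 5: GAC (Asp) → GGC (Gly) — missense.
Codon 7: TTA (Leu) → TCA (Ser) — missense.
Synonymous: 1 of 5.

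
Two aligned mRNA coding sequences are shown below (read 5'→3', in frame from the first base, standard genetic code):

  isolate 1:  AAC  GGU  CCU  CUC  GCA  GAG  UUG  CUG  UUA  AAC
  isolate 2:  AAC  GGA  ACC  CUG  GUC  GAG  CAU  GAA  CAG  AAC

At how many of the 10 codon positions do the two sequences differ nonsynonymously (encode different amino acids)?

Codon 1: AAC Asn / AAC Asn — identical.
Codon 2: GGU Gly / GGA Gly — synonymous.
Codon 3: CCU Pro / ACC Thr — nonsynonymous.
Codon 4: CUC Leu / CUG Leu — synonymous.
Codon 5: GCA Ala / GUC Val — nonsynonymous.
Codon 6: GAG Glu / GAG Glu — identical.
Codon 7: UUG Leu / CAU His — nonsynonymous.
Codon 8: CUG Leu / GAA Glu — nonsynonymous.
Codon 9: UUA Leu / CAG Gln — nonsynonymous.
Codon 10: AAC Asn / AAC Asn — identical.
Nonsynonymous differences: 5.

5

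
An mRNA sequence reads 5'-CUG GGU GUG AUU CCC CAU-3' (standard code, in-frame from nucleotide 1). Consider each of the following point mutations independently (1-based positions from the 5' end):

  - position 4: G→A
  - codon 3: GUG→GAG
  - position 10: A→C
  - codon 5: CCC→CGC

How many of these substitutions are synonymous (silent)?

Codon 2: GGU (Gly) → AGU (Ser) — missense.
Codon 3: GUG (Val) → GAG (Glu) — missense.
Codon 4: AUU (Ile) → CUU (Leu) — missense.
Codon 5: CCC (Pro) → CGC (Arg) — missense.
Synonymous: 0 of 4.

0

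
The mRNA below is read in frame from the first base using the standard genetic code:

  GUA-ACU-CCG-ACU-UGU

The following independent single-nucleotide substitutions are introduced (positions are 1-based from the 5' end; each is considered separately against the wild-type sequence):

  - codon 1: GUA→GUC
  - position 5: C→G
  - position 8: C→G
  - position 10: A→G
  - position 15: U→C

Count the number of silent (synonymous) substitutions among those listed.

2

Codon 1: GUA (Val) → GUC (Val) — synonymous.
Codon 2: ACU (Thr) → AGU (Ser) — missense.
Codon 3: CCG (Pro) → CGG (Arg) — missense.
Codon 4: ACU (Thr) → GCU (Ala) — missense.
Codon 5: UGU (Cys) → UGC (Cys) — synonymous.
Synonymous: 2 of 5.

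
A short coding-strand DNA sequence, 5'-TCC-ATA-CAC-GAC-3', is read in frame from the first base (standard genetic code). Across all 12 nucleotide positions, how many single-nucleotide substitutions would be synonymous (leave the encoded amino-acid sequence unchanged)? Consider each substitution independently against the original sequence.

7

Codon 1 (TCC, Ser): 3 synonymous substitutions.
Codon 2 (ATA, Ile): 2 synonymous substitutions.
Codon 3 (CAC, His): 1 synonymous substitution.
Codon 4 (GAC, Asp): 1 synonymous substitution.
Total: 3 + 2 + 1 + 1 = 7.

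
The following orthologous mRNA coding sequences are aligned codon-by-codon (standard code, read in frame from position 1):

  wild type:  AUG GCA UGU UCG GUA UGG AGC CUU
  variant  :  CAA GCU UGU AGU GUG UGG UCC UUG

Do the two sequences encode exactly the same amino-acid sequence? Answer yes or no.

Codon 1: AUG Met / CAA Gln — nonsynonymous.
Codon 2: GCA Ala / GCU Ala — synonymous.
Codon 3: UGU Cys / UGU Cys — identical.
Codon 4: UCG Ser / AGU Ser — synonymous.
Codon 5: GUA Val / GUG Val — synonymous.
Codon 6: UGG Trp / UGG Trp — identical.
Codon 7: AGC Ser / UCC Ser — synonymous.
Codon 8: CUU Leu / UUG Leu — synonymous.
Nonsynonymous differences: 1 → different protein.

no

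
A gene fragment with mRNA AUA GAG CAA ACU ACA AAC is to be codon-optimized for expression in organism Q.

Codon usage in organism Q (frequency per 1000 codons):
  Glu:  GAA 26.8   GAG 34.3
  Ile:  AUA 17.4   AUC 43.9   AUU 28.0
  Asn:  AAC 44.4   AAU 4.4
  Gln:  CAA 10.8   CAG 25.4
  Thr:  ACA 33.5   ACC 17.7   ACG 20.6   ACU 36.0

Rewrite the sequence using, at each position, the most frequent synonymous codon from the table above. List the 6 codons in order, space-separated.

Codon 1 (Ile): best is AUC at 43.9.
Codon 2 (Glu): best is GAG at 34.3.
Codon 3 (Gln): best is CAG at 25.4.
Codon 4 (Thr): best is ACU at 36.0.
Codon 5 (Thr): best is ACU at 36.0.
Codon 6 (Asn): best is AAC at 44.4.

AUC GAG CAG ACU ACU AAC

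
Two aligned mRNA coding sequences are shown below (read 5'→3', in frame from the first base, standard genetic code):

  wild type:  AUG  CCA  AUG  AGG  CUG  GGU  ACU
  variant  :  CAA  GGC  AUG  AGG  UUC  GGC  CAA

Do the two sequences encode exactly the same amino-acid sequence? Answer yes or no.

no

Codon 1: AUG Met / CAA Gln — nonsynonymous.
Codon 2: CCA Pro / GGC Gly — nonsynonymous.
Codon 3: AUG Met / AUG Met — identical.
Codon 4: AGG Arg / AGG Arg — identical.
Codon 5: CUG Leu / UUC Phe — nonsynonymous.
Codon 6: GGU Gly / GGC Gly — synonymous.
Codon 7: ACU Thr / CAA Gln — nonsynonymous.
Nonsynonymous differences: 4 → different protein.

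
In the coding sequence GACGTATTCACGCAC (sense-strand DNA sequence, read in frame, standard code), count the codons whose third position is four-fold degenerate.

2

Codon 1 GAC (Asp): third position 2-fold.
Codon 2 GTA (Val): third position 4-fold.
Codon 3 TTC (Phe): third position 2-fold.
Codon 4 ACG (Thr): third position 4-fold.
Codon 5 CAC (His): third position 2-fold.
Four-fold degenerate third positions: 2.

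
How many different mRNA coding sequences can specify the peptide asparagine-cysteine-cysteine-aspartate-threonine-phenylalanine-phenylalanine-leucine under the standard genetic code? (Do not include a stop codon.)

Asn: 2 codons.
Cys: 2 codons.
Cys: 2 codons.
Asp: 2 codons.
Thr: 4 codons.
Phe: 2 codons.
Phe: 2 codons.
Leu: 6 codons.
2 × 2 × 2 × 2 × 4 × 2 × 2 × 6 = 1536.

1536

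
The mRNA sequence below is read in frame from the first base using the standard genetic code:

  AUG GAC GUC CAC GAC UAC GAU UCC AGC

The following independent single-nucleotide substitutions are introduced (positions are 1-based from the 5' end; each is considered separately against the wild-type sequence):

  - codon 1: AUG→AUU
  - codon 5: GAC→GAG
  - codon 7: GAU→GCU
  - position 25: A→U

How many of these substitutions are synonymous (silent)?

0

Codon 1: AUG (Met) → AUU (Ile) — missense.
Codon 5: GAC (Asp) → GAG (Glu) — missense.
Codon 7: GAU (Asp) → GCU (Ala) — missense.
Codon 9: AGC (Ser) → UGC (Cys) — missense.
Synonymous: 0 of 4.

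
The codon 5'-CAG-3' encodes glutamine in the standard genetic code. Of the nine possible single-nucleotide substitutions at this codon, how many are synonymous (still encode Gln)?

1

Position 1: none → 0 synonymous.
Position 2: none → 0 synonymous.
Position 3: CAA → 1 synonymous.
Total: 0 + 0 + 1 = 1.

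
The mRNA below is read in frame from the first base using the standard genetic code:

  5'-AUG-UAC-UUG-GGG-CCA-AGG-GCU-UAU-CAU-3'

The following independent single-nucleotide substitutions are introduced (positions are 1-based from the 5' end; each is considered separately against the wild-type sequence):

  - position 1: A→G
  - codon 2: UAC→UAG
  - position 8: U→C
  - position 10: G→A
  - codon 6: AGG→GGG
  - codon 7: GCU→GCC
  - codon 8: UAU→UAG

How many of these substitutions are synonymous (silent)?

1

Codon 1: AUG (Met) → GUG (Val) — missense.
Codon 2: UAC (Tyr) → UAG (Stop) — nonsense.
Codon 3: UUG (Leu) → UCG (Ser) — missense.
Codon 4: GGG (Gly) → AGG (Arg) — missense.
Codon 6: AGG (Arg) → GGG (Gly) — missense.
Codon 7: GCU (Ala) → GCC (Ala) — synonymous.
Codon 8: UAU (Tyr) → UAG (Stop) — nonsense.
Synonymous: 1 of 7.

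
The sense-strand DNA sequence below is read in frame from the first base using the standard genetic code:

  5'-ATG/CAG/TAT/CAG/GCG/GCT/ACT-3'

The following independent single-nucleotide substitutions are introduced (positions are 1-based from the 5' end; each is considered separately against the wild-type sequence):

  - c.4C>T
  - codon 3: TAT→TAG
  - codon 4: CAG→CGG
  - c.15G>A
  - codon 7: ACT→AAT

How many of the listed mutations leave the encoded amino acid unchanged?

Codon 2: CAG (Gln) → TAG (Stop) — nonsense.
Codon 3: TAT (Tyr) → TAG (Stop) — nonsense.
Codon 4: CAG (Gln) → CGG (Arg) — missense.
Codon 5: GCG (Ala) → GCA (Ala) — synonymous.
Codon 7: ACT (Thr) → AAT (Asn) — missense.
Synonymous: 1 of 5.

1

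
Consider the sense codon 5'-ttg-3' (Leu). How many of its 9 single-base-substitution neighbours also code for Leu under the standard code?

2

Position 1: CTG → 1 synonymous.
Position 2: none → 0 synonymous.
Position 3: TTA → 1 synonymous.
Total: 1 + 0 + 1 = 2.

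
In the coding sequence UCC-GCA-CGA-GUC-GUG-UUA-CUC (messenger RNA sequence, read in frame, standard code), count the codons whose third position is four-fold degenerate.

Codon 1 UCC (Ser): third position 4-fold.
Codon 2 GCA (Ala): third position 4-fold.
Codon 3 CGA (Arg): third position 4-fold.
Codon 4 GUC (Val): third position 4-fold.
Codon 5 GUG (Val): third position 4-fold.
Codon 6 UUA (Leu): third position 2-fold.
Codon 7 CUC (Leu): third position 4-fold.
Four-fold degenerate third positions: 6.

6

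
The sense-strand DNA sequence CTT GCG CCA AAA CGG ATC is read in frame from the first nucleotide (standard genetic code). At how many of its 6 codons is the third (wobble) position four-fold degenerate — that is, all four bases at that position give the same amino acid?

4

Codon 1 CTT (Leu): third position 4-fold.
Codon 2 GCG (Ala): third position 4-fold.
Codon 3 CCA (Pro): third position 4-fold.
Codon 4 AAA (Lys): third position 2-fold.
Codon 5 CGG (Arg): third position 4-fold.
Codon 6 ATC (Ile): third position 3-fold.
Four-fold degenerate third positions: 4.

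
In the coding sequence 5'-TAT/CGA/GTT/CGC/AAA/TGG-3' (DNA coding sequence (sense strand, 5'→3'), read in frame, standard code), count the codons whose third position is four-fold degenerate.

Codon 1 TAT (Tyr): third position 2-fold.
Codon 2 CGA (Arg): third position 4-fold.
Codon 3 GTT (Val): third position 4-fold.
Codon 4 CGC (Arg): third position 4-fold.
Codon 5 AAA (Lys): third position 2-fold.
Codon 6 TGG (Trp): third position 1-fold.
Four-fold degenerate third positions: 3.

3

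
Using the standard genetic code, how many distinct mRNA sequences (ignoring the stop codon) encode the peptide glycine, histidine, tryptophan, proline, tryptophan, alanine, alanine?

512

Gly: 4 codons.
His: 2 codons.
Trp: 1 codon.
Pro: 4 codons.
Trp: 1 codon.
Ala: 4 codons.
Ala: 4 codons.
4 × 2 × 1 × 4 × 1 × 4 × 4 = 512.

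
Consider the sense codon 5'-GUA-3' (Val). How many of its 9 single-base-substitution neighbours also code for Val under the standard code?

3

Position 1: none → 0 synonymous.
Position 2: none → 0 synonymous.
Position 3: GUU, GUC, GUG → 3 synonymous.
Total: 0 + 0 + 3 = 3.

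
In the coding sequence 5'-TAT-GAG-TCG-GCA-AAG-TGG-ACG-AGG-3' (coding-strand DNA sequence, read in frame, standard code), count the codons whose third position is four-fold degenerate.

3

Codon 1 TAT (Tyr): third position 2-fold.
Codon 2 GAG (Glu): third position 2-fold.
Codon 3 TCG (Ser): third position 4-fold.
Codon 4 GCA (Ala): third position 4-fold.
Codon 5 AAG (Lys): third position 2-fold.
Codon 6 TGG (Trp): third position 1-fold.
Codon 7 ACG (Thr): third position 4-fold.
Codon 8 AGG (Arg): third position 2-fold.
Four-fold degenerate third positions: 3.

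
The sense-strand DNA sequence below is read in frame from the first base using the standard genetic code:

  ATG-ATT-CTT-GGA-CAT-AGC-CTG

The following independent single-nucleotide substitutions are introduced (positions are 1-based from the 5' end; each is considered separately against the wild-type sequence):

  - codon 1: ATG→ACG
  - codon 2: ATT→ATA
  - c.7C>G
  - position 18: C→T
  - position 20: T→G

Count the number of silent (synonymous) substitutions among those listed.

2

Codon 1: ATG (Met) → ACG (Thr) — missense.
Codon 2: ATT (Ile) → ATA (Ile) — synonymous.
Codon 3: CTT (Leu) → GTT (Val) — missense.
Codon 6: AGC (Ser) → AGT (Ser) — synonymous.
Codon 7: CTG (Leu) → CGG (Arg) — missense.
Synonymous: 2 of 5.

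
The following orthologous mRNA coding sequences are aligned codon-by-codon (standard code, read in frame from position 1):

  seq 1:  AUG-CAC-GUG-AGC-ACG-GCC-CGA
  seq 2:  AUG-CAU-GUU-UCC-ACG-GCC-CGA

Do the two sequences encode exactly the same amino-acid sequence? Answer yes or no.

yes

Codon 1: AUG Met / AUG Met — identical.
Codon 2: CAC His / CAU His — synonymous.
Codon 3: GUG Val / GUU Val — synonymous.
Codon 4: AGC Ser / UCC Ser — synonymous.
Codon 5: ACG Thr / ACG Thr — identical.
Codon 6: GCC Ala / GCC Ala — identical.
Codon 7: CGA Arg / CGA Arg — identical.
Nonsynonymous differences: 0 → same protein.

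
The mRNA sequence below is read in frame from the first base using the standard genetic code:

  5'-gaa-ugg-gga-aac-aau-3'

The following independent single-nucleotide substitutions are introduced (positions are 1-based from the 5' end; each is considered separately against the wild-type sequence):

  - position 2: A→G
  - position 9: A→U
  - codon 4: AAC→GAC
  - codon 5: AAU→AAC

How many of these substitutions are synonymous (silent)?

Codon 1: GAA (Glu) → GGA (Gly) — missense.
Codon 3: GGA (Gly) → GGU (Gly) — synonymous.
Codon 4: AAC (Asn) → GAC (Asp) — missense.
Codon 5: AAU (Asn) → AAC (Asn) — synonymous.
Synonymous: 2 of 4.

2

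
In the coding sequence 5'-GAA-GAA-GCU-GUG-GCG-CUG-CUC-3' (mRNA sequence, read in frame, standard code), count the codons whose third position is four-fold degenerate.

Codon 1 GAA (Glu): third position 2-fold.
Codon 2 GAA (Glu): third position 2-fold.
Codon 3 GCU (Ala): third position 4-fold.
Codon 4 GUG (Val): third position 4-fold.
Codon 5 GCG (Ala): third position 4-fold.
Codon 6 CUG (Leu): third position 4-fold.
Codon 7 CUC (Leu): third position 4-fold.
Four-fold degenerate third positions: 5.

5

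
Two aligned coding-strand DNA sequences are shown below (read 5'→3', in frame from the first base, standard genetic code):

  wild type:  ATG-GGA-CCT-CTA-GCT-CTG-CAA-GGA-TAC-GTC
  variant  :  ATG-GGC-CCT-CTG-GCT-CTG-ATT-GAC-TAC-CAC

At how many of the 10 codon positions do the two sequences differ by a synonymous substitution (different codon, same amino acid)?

2

Codon 1: ATG Met / ATG Met — identical.
Codon 2: GGA Gly / GGC Gly — synonymous.
Codon 3: CCT Pro / CCT Pro — identical.
Codon 4: CTA Leu / CTG Leu — synonymous.
Codon 5: GCT Ala / GCT Ala — identical.
Codon 6: CTG Leu / CTG Leu — identical.
Codon 7: CAA Gln / ATT Ile — nonsynonymous.
Codon 8: GGA Gly / GAC Asp — nonsynonymous.
Codon 9: TAC Tyr / TAC Tyr — identical.
Codon 10: GTC Val / CAC His — nonsynonymous.
Synonymous differences: 2.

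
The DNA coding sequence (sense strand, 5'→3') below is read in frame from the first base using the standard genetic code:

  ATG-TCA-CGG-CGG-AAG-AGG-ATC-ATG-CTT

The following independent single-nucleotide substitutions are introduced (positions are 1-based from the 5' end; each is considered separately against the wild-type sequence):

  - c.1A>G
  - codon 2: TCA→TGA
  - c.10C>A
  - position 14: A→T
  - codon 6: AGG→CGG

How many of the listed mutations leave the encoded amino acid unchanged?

2

Codon 1: ATG (Met) → GTG (Val) — missense.
Codon 2: TCA (Ser) → TGA (Stop) — nonsense.
Codon 4: CGG (Arg) → AGG (Arg) — synonymous.
Codon 5: AAG (Lys) → ATG (Met) — missense.
Codon 6: AGG (Arg) → CGG (Arg) — synonymous.
Synonymous: 2 of 5.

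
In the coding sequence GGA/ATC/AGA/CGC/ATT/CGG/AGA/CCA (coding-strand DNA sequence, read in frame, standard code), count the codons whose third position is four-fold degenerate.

4

Codon 1 GGA (Gly): third position 4-fold.
Codon 2 ATC (Ile): third position 3-fold.
Codon 3 AGA (Arg): third position 2-fold.
Codon 4 CGC (Arg): third position 4-fold.
Codon 5 ATT (Ile): third position 3-fold.
Codon 6 CGG (Arg): third position 4-fold.
Codon 7 AGA (Arg): third position 2-fold.
Codon 8 CCA (Pro): third position 4-fold.
Four-fold degenerate third positions: 4.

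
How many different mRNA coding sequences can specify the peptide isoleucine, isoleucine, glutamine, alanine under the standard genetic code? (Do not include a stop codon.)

Ile: 3 codons.
Ile: 3 codons.
Gln: 2 codons.
Ala: 4 codons.
3 × 3 × 2 × 4 = 72.

72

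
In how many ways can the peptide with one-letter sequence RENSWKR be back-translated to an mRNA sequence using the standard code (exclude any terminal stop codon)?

1728

Arg: 6 codons.
Glu: 2 codons.
Asn: 2 codons.
Ser: 6 codons.
Trp: 1 codon.
Lys: 2 codons.
Arg: 6 codons.
6 × 2 × 2 × 6 × 1 × 2 × 6 = 1728.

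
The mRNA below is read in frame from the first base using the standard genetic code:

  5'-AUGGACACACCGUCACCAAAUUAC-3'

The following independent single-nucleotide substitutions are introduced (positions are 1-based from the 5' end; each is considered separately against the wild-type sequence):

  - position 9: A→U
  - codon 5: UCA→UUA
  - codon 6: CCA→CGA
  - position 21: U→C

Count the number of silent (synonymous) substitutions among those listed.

Codon 3: ACA (Thr) → ACU (Thr) — synonymous.
Codon 5: UCA (Ser) → UUA (Leu) — missense.
Codon 6: CCA (Pro) → CGA (Arg) — missense.
Codon 7: AAU (Asn) → AAC (Asn) — synonymous.
Synonymous: 2 of 4.

2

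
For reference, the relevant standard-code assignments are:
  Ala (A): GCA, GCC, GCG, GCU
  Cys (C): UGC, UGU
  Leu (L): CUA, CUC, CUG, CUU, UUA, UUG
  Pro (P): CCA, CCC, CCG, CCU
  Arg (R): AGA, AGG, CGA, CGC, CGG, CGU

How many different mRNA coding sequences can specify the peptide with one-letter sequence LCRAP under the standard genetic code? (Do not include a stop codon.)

1152

Leu: 6 codons.
Cys: 2 codons.
Arg: 6 codons.
Ala: 4 codons.
Pro: 4 codons.
6 × 2 × 6 × 4 × 4 = 1152.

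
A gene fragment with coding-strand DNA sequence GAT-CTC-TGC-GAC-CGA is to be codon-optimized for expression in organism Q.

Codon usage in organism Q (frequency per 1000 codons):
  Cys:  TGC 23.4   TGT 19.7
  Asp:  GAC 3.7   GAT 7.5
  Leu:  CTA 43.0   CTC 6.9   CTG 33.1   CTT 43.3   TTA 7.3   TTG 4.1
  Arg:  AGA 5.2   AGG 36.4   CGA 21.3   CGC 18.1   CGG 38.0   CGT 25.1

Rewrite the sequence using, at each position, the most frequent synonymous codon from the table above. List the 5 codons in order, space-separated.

Codon 1 (Asp): best is GAT at 7.5.
Codon 2 (Leu): best is CTT at 43.3.
Codon 3 (Cys): best is TGC at 23.4.
Codon 4 (Asp): best is GAT at 7.5.
Codon 5 (Arg): best is CGG at 38.0.

GAT CTT TGC GAT CGG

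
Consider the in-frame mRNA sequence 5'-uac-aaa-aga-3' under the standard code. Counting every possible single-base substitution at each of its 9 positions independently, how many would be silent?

Codon 1 (UAC, Tyr): 1 synonymous substitution.
Codon 2 (AAA, Lys): 1 synonymous substitution.
Codon 3 (AGA, Arg): 2 synonymous substitutions.
Total: 1 + 1 + 2 = 4.

4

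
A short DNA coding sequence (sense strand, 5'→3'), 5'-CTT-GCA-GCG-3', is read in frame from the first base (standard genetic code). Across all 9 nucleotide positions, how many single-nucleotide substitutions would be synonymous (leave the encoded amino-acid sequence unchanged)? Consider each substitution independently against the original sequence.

9

Codon 1 (CTT, Leu): 3 synonymous substitutions.
Codon 2 (GCA, Ala): 3 synonymous substitutions.
Codon 3 (GCG, Ala): 3 synonymous substitutions.
Total: 3 + 3 + 3 = 9.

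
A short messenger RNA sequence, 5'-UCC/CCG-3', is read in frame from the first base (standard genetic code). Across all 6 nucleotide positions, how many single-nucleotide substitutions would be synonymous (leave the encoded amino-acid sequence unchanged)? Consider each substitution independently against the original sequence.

6

Codon 1 (UCC, Ser): 3 synonymous substitutions.
Codon 2 (CCG, Pro): 3 synonymous substitutions.
Total: 3 + 3 = 6.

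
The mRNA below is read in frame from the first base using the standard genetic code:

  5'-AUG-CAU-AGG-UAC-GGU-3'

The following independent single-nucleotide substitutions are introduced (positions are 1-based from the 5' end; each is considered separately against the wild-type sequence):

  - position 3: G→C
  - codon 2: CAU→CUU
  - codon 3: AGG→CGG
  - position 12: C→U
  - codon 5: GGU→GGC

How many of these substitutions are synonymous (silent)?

3

Codon 1: AUG (Met) → AUC (Ile) — missense.
Codon 2: CAU (His) → CUU (Leu) — missense.
Codon 3: AGG (Arg) → CGG (Arg) — synonymous.
Codon 4: UAC (Tyr) → UAU (Tyr) — synonymous.
Codon 5: GGU (Gly) → GGC (Gly) — synonymous.
Synonymous: 3 of 5.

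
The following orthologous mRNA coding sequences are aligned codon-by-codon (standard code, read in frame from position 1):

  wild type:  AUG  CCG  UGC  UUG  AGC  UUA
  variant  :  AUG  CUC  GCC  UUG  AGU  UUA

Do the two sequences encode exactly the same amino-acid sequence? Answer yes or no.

Codon 1: AUG Met / AUG Met — identical.
Codon 2: CCG Pro / CUC Leu — nonsynonymous.
Codon 3: UGC Cys / GCC Ala — nonsynonymous.
Codon 4: UUG Leu / UUG Leu — identical.
Codon 5: AGC Ser / AGU Ser — synonymous.
Codon 6: UUA Leu / UUA Leu — identical.
Nonsynonymous differences: 2 → different protein.

no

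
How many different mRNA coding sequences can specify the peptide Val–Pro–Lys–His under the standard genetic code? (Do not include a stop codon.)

64

Val: 4 codons.
Pro: 4 codons.
Lys: 2 codons.
His: 2 codons.
4 × 4 × 2 × 2 = 64.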